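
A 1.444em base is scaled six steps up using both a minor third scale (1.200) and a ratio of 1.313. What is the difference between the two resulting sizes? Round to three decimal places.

3.087em

Minor third: 1.444 × 1.200⁶ = 4.31176em
At 1.313: 1.444 × 1.313⁶ = 7.39870em
Difference: 7.39870 − 4.31176 = 3.08694em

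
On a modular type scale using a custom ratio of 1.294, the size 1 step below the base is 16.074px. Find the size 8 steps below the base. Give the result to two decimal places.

16.074 ÷ 1.294⁷ = 16.074 ÷ 6.07491 ≈ 2.646

2.65px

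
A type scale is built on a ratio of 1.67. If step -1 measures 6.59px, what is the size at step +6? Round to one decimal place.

6.59 × 1.67⁷ = 6.59 × 36.22558 ≈ 238.727

238.7px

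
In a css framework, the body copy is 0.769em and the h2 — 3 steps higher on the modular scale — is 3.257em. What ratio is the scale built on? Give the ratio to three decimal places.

The ratio satisfies 0.769 × r³ = 3.257, so r = (3.257 / 0.769)^(1/3).
r = 4.2354^(1/3) ≈ 1.6179

1.618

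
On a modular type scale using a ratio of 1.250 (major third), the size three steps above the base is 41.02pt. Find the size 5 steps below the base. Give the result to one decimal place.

41.02 ÷ 1.250⁸ = 41.02 ÷ 5.96046 ≈ 6.882

6.9pt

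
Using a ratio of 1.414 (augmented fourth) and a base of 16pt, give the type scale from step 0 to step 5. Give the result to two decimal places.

Step 0: 16pt
Step 1: 16.0 × 1.414 = 22.62
Step 2: 16.0 × 1.414² = 31.99
Step 3: 16.0 × 1.414³ = 45.23
Step 4: 16.0 × 1.414⁴ = 63.96
Step 5: 16.0 × 1.414⁵ = 90.44

16.00pt, 22.62pt, 31.99pt, 45.23pt, 63.96pt, 90.44pt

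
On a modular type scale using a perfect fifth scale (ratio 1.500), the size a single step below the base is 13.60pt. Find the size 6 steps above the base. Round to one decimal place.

The gap is 6 − (-1) = 7 steps, so the factor is 1.500^7.
13.60 × 1.500⁷ = 13.60 × 17.08594 ≈ 232.369

232.4pt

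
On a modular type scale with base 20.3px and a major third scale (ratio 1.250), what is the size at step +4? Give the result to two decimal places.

20.3 × 1.250⁴ = 20.3 × 2.44141 ≈ 49.56

49.56px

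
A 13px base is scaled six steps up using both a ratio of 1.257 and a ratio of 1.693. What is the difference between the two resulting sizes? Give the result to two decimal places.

At 1.257: 13.0 × 1.257⁶ = 51.2808px
At 1.693: 13.0 × 1.693⁶ = 306.1153px
Difference: 306.1153 − 51.2808 = 254.8345px

254.83px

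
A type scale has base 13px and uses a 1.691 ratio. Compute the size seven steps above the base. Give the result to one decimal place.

514.0px

13.0 × 1.691⁷ = 13.0 × 39.53714 ≈ 513.98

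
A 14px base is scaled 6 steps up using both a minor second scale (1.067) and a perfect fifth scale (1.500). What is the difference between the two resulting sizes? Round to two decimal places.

Minor second: 14.0 × 1.067⁶ = 20.6593px
Perfect fifth: 14.0 × 1.500⁶ = 159.4688px
Difference: 159.4688 − 20.6593 = 138.8095px

138.81px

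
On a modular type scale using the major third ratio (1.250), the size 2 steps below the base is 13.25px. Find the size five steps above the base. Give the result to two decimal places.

63.18px

13.25 × 1.250⁷ = 13.25 × 4.76837 ≈ 63.181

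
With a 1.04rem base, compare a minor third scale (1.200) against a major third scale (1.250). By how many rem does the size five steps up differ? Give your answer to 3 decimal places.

Minor third: 1.04 × 1.200⁵ = 2.58785rem
Major third: 1.04 × 1.250⁵ = 3.17383rem
Difference: 3.17383 − 2.58785 = 0.58598rem

0.586rem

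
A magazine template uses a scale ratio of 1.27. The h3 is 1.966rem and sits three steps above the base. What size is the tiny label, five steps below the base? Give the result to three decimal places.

0.291rem

1.966 ÷ 1.27⁸ = 1.966 ÷ 6.76752 ≈ 0.291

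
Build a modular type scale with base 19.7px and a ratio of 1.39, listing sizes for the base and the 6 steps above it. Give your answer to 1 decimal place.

19.7px, 27.4px, 38.1px, 52.9px, 73.5px, 102.2px, 142.1px

Step 0: 19.7px
Step 1: 19.7 × 1.39 = 27.4
Step 2: 19.7 × 1.39² = 38.1
Step 3: 19.7 × 1.39³ = 52.9
Step 4: 19.7 × 1.39⁴ = 73.5
Step 5: 19.7 × 1.39⁵ = 102.2
Step 6: 19.7 × 1.39⁶ = 142.1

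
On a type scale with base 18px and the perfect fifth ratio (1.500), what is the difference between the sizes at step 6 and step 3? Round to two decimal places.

Step 3: 18.0 × 1.500³ = 60.7500px
Step 6: 18.0 × 1.500⁶ = 205.0312px
Difference: 205.0312 − 60.7500 = 144.2812px

144.28px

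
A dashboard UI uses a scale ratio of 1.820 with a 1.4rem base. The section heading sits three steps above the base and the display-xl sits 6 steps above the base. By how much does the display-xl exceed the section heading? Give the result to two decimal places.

42.44rem

Step 3: 1.4 × 1.820³ = 8.4400rem
Step 6: 1.4 × 1.820⁶ = 50.8811rem
Difference: 50.8811 − 8.4400 = 42.4411rem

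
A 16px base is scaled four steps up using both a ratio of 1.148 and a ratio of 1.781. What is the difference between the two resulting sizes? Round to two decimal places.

133.19px

At 1.148: 16.0 × 1.148⁴ = 27.7899px
At 1.781: 16.0 × 1.781⁴ = 160.9814px
Difference: 160.9814 − 27.7899 = 133.1915px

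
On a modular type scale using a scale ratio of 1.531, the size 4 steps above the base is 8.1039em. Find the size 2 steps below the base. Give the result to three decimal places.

8.1039 ÷ 1.531⁶ = 8.1039 ÷ 12.87808 ≈ 0.629

0.629em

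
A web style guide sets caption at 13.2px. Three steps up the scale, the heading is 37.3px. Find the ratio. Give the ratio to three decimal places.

The ratio satisfies 13.2 × r³ = 37.3, so r = (37.3 / 13.2)^(1/3).
r = 2.8258^(1/3) ≈ 1.4138

1.414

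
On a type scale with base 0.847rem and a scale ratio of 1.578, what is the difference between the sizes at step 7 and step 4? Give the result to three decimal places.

15.384rem

Step 4: 0.847 × 1.578⁴ = 5.25184rem
Step 7: 0.847 × 1.578⁷ = 20.63633rem
Difference: 20.63633 − 5.25184 = 15.38449rem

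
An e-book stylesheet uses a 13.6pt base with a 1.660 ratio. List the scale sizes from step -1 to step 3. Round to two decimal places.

Step -1: 13.6 ÷ 1.660 = 8.19
Step 0: 13.6pt
Step 1: 13.6 × 1.660 = 22.58
Step 2: 13.6 × 1.660² = 37.48
Step 3: 13.6 × 1.660³ = 62.21

8.19pt, 13.60pt, 22.58pt, 37.48pt, 62.21pt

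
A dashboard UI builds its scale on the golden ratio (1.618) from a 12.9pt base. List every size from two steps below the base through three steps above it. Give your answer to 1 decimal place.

Step -2: 12.9 ÷ 1.618² = 4.9
Step -1: 12.9 ÷ 1.618 = 8.0
Step 0: 12.9pt
Step 1: 12.9 × 1.618 = 20.9
Step 2: 12.9 × 1.618² = 33.8
Step 3: 12.9 × 1.618³ = 54.6

4.9pt, 8.0pt, 12.9pt, 20.9pt, 33.8pt, 54.6pt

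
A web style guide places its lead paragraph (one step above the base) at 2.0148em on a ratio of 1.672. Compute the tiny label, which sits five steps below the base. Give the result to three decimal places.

Moving from step +1 to step -5 is 6 steps down, so divide by r⁶.
2.0148 ÷ 1.672⁶ = 2.0148 ÷ 21.84830 ≈ 0.092

0.092em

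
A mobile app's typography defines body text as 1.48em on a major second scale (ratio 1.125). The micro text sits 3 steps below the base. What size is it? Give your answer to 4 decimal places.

Each step on a modular scale multiplies by the ratio, so the size n steps from the base is base × ratioⁿ.
1.48 ÷ 1.125³ = 1.48 ÷ 1.42383 ≈ 1.0395

1.0395em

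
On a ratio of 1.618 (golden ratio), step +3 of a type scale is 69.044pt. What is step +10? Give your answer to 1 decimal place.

69.044 × 1.618⁷ = 69.044 × 29.03017 ≈ 2004.359

2004.4pt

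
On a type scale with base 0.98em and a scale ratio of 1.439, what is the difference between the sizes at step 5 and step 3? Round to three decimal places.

3.127em

Step 3: 0.98 × 1.439³ = 2.92017em
Step 5: 0.98 × 1.439⁵ = 6.04686em
Difference: 6.04686 − 2.92017 = 3.12669em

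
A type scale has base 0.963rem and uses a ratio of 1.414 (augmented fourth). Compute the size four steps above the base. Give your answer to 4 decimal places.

0.963 × 1.414⁴ = 0.963 × 3.99758 ≈ 3.8497

3.8497rem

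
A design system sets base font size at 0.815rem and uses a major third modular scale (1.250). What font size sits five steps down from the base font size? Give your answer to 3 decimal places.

0.815 ÷ 1.250⁵ = 0.815 ÷ 3.05176 ≈ 0.267

0.267rem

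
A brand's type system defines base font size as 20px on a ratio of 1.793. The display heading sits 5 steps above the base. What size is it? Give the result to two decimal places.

20.0 × 1.793⁵ = 20.0 × 18.53111 ≈ 370.62

370.62px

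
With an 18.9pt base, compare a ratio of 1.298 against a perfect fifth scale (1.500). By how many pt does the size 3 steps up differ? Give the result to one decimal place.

At 1.298: 18.9 × 1.298³ = 41.332pt
Perfect fifth: 18.9 × 1.500³ = 63.787pt
Difference: 63.787 − 41.332 = 22.455pt

22.5pt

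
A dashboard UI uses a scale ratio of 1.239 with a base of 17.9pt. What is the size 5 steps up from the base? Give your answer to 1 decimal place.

52.3pt

17.9 × 1.239⁵ = 17.9 × 2.91982 ≈ 52.26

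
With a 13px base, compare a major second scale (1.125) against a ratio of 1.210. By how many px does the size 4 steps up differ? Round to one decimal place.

7.0px

Major second: 13.0 × 1.125⁴ = 20.823px
At 1.210: 13.0 × 1.210⁴ = 27.867px
Difference: 27.867 − 20.823 = 7.044px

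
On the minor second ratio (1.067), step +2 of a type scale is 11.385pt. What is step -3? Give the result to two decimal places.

11.385 ÷ 1.067⁵ = 11.385 ÷ 1.38300 ≈ 8.232

8.23pt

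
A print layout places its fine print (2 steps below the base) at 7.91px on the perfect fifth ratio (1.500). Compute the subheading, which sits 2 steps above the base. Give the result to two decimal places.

7.91 × 1.500⁴ = 7.91 × 5.06250 ≈ 40.044

40.04px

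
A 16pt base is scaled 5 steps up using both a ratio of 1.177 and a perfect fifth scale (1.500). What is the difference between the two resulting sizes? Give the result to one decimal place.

85.4pt

At 1.177: 16.0 × 1.177⁵ = 36.141pt
Perfect fifth: 16.0 × 1.500⁵ = 121.500pt
Difference: 121.500 − 36.141 = 85.359pt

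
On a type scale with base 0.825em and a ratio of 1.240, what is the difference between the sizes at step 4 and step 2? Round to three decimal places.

0.682em

Step 2: 0.825 × 1.240² = 1.26852em
Step 4: 0.825 × 1.240⁴ = 1.95048em
Difference: 1.95048 − 1.26852 = 0.68196em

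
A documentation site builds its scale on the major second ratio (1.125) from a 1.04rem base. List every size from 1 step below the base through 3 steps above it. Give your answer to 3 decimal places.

Step -1: 1.04 ÷ 1.125 = 0.924
Step 0: 1.04rem
Step 1: 1.04 × 1.125 = 1.170
Step 2: 1.04 × 1.125² = 1.316
Step 3: 1.04 × 1.125³ = 1.481

0.924rem, 1.040rem, 1.170rem, 1.316rem, 1.481rem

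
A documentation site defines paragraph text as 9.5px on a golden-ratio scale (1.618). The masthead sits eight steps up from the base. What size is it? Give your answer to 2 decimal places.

446.22px

A modular type scale is a geometric sequence: sizeₙ = base × rⁿ.
9.5 × 1.618⁸ = 9.5 × 46.97082 ≈ 446.22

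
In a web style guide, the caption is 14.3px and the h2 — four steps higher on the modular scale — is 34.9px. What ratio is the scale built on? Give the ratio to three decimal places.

1.250

r⁴ = 34.9 / 14.3, so r = (34.9/14.3)^(1/4).
r = 2.4406^(1/4) ≈ 1.2499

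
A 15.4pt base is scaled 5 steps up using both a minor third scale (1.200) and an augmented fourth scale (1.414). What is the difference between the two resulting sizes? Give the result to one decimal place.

Minor third: 15.4 × 1.200⁵ = 38.320pt
Augmented fourth: 15.4 × 1.414⁵ = 87.050pt
Difference: 87.050 − 38.320 = 48.730pt

48.7pt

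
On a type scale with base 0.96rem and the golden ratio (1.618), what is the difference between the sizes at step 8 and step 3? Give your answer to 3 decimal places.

Step 3: 0.96 × 1.618³ = 4.06637rem
Step 8: 0.96 × 1.618⁸ = 45.09199rem
Difference: 45.09199 − 4.06637 = 41.02562rem

41.026rem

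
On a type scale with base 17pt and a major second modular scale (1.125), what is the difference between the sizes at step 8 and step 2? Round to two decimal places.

22.10pt

Step 2: 17.0 × 1.125² = 21.5156pt
Step 8: 17.0 × 1.125⁸ = 43.6183pt
Difference: 43.6183 − 21.5156 = 22.1027pt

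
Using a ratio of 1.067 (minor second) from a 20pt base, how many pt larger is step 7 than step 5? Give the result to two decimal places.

Step 5: 20.0 × 1.067⁵ = 27.6600pt
Step 7: 20.0 × 1.067⁷ = 31.4906pt
Difference: 31.4906 − 27.6600 = 3.8306pt

3.83pt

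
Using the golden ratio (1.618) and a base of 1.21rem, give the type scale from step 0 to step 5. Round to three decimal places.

1.210rem, 1.958rem, 3.168rem, 5.125rem, 8.293rem, 13.418rem

Step 0: 1.21rem
Step 1: 1.21 × 1.618 = 1.958
Step 2: 1.21 × 1.618² = 3.168
Step 3: 1.21 × 1.618³ = 5.125
Step 4: 1.21 × 1.618⁴ = 8.293
Step 5: 1.21 × 1.618⁵ = 13.418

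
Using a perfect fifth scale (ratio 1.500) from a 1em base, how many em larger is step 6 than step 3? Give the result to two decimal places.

Step 3: 1.0 × 1.500³ = 3.3750em
Step 6: 1.0 × 1.500⁶ = 11.3906em
Difference: 11.3906 − 3.3750 = 8.0156em

8.02em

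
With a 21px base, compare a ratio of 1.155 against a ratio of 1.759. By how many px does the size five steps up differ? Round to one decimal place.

310.5px

At 1.155: 21.0 × 1.155⁵ = 43.165px
At 1.759: 21.0 × 1.759⁵ = 353.630px
Difference: 353.630 − 43.165 = 310.465px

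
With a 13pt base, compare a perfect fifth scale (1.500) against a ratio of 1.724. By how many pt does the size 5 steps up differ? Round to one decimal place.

99.3pt

Perfect fifth: 13.0 × 1.500⁵ = 98.719pt
At 1.724: 13.0 × 1.724⁵ = 197.984pt
Difference: 197.984 − 98.719 = 99.265pt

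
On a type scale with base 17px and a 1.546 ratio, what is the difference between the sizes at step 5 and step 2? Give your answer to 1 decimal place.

109.5px

Step 2: 17.0 × 1.546² = 40.632px
Step 5: 17.0 × 1.546⁵ = 150.140px
Difference: 150.140 − 40.632 = 109.508px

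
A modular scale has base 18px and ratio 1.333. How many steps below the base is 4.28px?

5

1.333ⁿ = 18 / 4.28 = 4.2056
n = ln(4.2056) / ln(1.333) = 1.4364 / 0.2874 ≈ 5.00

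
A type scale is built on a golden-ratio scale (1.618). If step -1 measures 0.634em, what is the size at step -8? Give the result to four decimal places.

0.0218em

The gap is -8 − (-1) = -7 steps, so the factor is 1.618^-7.
0.634 ÷ 1.618⁷ = 0.634 ÷ 29.03017 ≈ 0.0218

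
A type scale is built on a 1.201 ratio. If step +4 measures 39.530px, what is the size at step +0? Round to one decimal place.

19.0px

39.530 ÷ 1.201⁴ = 39.530 ÷ 2.08052 ≈ 19.000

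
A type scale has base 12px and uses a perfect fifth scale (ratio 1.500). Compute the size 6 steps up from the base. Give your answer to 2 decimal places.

12.0 × 1.500⁶ = 12.0 × 11.39062 ≈ 136.69

136.69px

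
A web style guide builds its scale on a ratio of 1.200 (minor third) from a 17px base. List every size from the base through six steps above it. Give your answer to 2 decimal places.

Step 0: 17px
Step 1: 17.0 × 1.200 = 20.40
Step 2: 17.0 × 1.200² = 24.48
Step 3: 17.0 × 1.200³ = 29.38
Step 4: 17.0 × 1.200⁴ = 35.25
Step 5: 17.0 × 1.200⁵ = 42.30
Step 6: 17.0 × 1.200⁶ = 50.76

17.00px, 20.40px, 24.48px, 29.38px, 35.25px, 42.30px, 50.76px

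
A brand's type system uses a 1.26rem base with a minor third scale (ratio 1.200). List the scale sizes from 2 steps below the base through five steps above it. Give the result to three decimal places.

Step -2: 1.26 ÷ 1.200² = 0.875
Step -1: 1.26 ÷ 1.200 = 1.050
Step 0: 1.26rem
Step 1: 1.26 × 1.200 = 1.512
Step 2: 1.26 × 1.200² = 1.814
Step 3: 1.26 × 1.200³ = 2.177
Step 4: 1.26 × 1.200⁴ = 2.613
Step 5: 1.26 × 1.200⁵ = 3.135

0.875rem, 1.050rem, 1.260rem, 1.512rem, 1.814rem, 2.177rem, 2.613rem, 3.135rem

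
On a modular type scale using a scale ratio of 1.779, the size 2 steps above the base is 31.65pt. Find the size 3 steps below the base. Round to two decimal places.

1.78pt

31.65 ÷ 1.779⁵ = 31.65 ÷ 17.81885 ≈ 1.776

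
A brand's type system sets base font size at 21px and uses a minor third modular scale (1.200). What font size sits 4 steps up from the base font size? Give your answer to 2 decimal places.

21.0 × 1.200⁴ = 21.0 × 2.07360 ≈ 43.55

43.55px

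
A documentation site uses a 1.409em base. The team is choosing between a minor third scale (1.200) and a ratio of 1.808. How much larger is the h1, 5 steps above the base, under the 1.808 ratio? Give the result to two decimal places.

Minor third: 1.409 × 1.200⁵ = 3.5060em
At 1.808: 1.409 × 1.808⁵ = 27.2209em
Difference: 27.2209 − 3.5060 = 23.7149em

23.71em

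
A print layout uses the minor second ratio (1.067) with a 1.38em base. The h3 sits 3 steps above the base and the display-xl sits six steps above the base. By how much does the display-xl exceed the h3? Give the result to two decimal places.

Step 3: 1.38 × 1.067³ = 1.6764em
Step 6: 1.38 × 1.067⁶ = 2.0364em
Difference: 2.0364 − 1.6764 = 0.3600em

0.36em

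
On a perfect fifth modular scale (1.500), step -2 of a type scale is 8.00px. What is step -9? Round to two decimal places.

0.47px

Moving from step -2 to step -9 is 7 steps down, so divide by r⁷.
8.00 ÷ 1.500⁷ = 8.00 ÷ 17.08594 ≈ 0.468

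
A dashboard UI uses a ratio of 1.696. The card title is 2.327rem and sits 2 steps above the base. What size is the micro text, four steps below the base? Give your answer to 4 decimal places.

0.0978rem

2.327 ÷ 1.696⁶ = 2.327 ÷ 23.79880 ≈ 0.0978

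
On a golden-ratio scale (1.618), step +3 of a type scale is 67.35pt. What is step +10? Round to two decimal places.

1955.18pt

The gap is 10 − (3) = 7 steps, so the factor is 1.618^7.
67.35 × 1.618⁷ = 67.35 × 29.03017 ≈ 1955.182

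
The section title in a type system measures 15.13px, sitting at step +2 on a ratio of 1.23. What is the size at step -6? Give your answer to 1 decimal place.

15.13 ÷ 1.23⁸ = 15.13 ÷ 5.23891 ≈ 2.888

2.9px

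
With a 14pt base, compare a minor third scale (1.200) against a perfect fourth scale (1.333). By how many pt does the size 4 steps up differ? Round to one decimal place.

15.2pt

Minor third: 14.0 × 1.200⁴ = 29.030pt
Perfect fourth: 14.0 × 1.333⁴ = 44.203pt
Difference: 44.203 − 29.030 = 15.173pt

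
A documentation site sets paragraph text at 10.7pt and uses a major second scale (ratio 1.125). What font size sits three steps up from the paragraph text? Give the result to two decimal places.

15.23pt

Each step on a modular scale multiplies by the ratio, so the size n steps from the base is base × ratioⁿ.
10.7 × 1.125³ = 10.7 × 1.42383 ≈ 15.23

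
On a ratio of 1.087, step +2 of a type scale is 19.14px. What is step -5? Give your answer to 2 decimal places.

10.67px

The gap is -5 − (2) = -7 steps, so the factor is 1.087^-7.
19.14 ÷ 1.087⁷ = 19.14 ÷ 1.79311 ≈ 10.674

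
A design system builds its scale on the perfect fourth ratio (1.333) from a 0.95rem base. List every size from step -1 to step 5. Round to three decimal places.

Step -1: 0.95 ÷ 1.333 = 0.713
Step 0: 0.95rem
Step 1: 0.95 × 1.333 = 1.266
Step 2: 0.95 × 1.333² = 1.688
Step 3: 0.95 × 1.333³ = 2.250
Step 4: 0.95 × 1.333⁴ = 2.999
Step 5: 0.95 × 1.333⁵ = 3.998

0.713rem, 0.950rem, 1.266rem, 1.688rem, 2.250rem, 2.999rem, 3.998rem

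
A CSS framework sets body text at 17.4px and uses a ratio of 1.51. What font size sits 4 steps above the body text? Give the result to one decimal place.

90.5px

17.4 × 1.51⁴ = 17.4 × 5.19886 ≈ 90.46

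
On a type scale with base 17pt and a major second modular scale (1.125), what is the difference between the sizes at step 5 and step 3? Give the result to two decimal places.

6.43pt

Step 3: 17.0 × 1.125³ = 24.2051pt
Step 5: 17.0 × 1.125⁵ = 30.6346pt
Difference: 30.6346 − 24.2051 = 6.4295pt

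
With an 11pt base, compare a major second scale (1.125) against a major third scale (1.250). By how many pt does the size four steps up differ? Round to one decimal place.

Major second: 11.0 × 1.125⁴ = 17.620pt
Major third: 11.0 × 1.250⁴ = 26.855pt
Difference: 26.855 − 17.620 = 9.235pt

9.2pt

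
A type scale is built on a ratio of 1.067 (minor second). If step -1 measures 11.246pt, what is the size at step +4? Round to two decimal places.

The gap is 4 − (-1) = 5 steps, so the factor is 1.067^5.
11.246 × 1.067⁵ = 11.246 × 1.38300 ≈ 15.553

15.55pt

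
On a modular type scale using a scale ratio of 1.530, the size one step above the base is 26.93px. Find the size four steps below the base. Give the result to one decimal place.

3.2px

26.93 ÷ 1.530⁵ = 26.93 ÷ 8.38411 ≈ 3.212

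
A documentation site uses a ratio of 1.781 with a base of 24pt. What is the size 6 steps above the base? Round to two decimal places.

765.94pt

A modular type scale is a geometric sequence: sizeₙ = base × rⁿ.
24.0 × 1.781⁶ = 24.0 × 31.91417 ≈ 765.94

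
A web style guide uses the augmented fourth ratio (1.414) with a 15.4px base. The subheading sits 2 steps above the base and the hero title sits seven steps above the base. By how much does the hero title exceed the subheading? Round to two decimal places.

143.26px

Step 2: 15.4 × 1.414² = 30.7907px
Step 7: 15.4 × 1.414⁷ = 174.0470px
Difference: 174.0470 − 30.7907 = 143.2563px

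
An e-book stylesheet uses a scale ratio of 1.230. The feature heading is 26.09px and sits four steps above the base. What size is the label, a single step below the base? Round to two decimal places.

9.27px

26.09 ÷ 1.230⁵ = 26.09 ÷ 2.81531 ≈ 9.267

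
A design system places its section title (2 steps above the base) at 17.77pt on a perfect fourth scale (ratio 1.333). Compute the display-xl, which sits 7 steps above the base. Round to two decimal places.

74.79pt

The gap is 7 − (2) = 5 steps, so the factor is 1.333^5.
17.77 × 1.333⁵ = 17.77 × 4.20873 ≈ 74.789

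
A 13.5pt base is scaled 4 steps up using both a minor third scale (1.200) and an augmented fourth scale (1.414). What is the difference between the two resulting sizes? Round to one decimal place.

Minor third: 13.5 × 1.200⁴ = 27.994pt
Augmented fourth: 13.5 × 1.414⁴ = 53.967pt
Difference: 53.967 − 27.994 = 25.973pt

26.0pt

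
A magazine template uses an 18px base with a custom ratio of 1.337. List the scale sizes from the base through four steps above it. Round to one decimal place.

Step 0: 18px
Step 1: 18.0 × 1.337 = 24.1
Step 2: 18.0 × 1.337² = 32.2
Step 3: 18.0 × 1.337³ = 43.0
Step 4: 18.0 × 1.337⁴ = 57.5

18.0px, 24.1px, 32.2px, 43.0px, 57.5px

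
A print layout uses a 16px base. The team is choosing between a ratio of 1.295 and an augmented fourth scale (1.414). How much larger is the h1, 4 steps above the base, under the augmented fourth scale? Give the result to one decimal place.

19.0px

At 1.295: 16.0 × 1.295⁴ = 44.999px
Augmented fourth: 16.0 × 1.414⁴ = 63.961px
Difference: 63.961 − 44.999 = 18.962px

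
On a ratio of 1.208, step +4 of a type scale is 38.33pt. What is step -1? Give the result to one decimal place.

38.33 ÷ 1.208⁵ = 38.33 ÷ 2.57238 ≈ 14.901

14.9pt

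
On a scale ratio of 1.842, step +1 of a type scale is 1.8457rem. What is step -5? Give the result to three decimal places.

0.047rem

Moving from step +1 to step -5 is 6 steps down, so divide by r⁶.
1.8457 ÷ 1.842⁶ = 1.8457 ÷ 39.06050 ≈ 0.047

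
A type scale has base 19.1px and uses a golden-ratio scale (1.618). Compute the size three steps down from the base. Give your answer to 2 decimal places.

4.51px

Each step on a modular scale multiplies by the ratio, so the size n steps from the base is base × ratioⁿ.
19.1 ÷ 1.618³ = 19.1 ÷ 4.23580 ≈ 4.51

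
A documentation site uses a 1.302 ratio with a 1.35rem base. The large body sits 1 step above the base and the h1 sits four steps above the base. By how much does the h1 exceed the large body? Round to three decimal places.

2.122rem

Step 1: 1.35 × 1.302 = 1.75770rem
Step 4: 1.35 × 1.302⁴ = 3.87952rem
Difference: 3.87952 − 1.75770 = 2.12182rem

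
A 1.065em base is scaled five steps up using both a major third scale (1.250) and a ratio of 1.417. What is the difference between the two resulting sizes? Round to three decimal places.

2.834em

Major third: 1.065 × 1.250⁵ = 3.25012em
At 1.417: 1.065 × 1.417⁵ = 6.08414em
Difference: 6.08414 − 3.25012 = 2.83402em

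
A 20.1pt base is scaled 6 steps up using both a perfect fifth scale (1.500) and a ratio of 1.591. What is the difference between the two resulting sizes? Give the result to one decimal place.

Perfect fifth: 20.1 × 1.500⁶ = 228.952pt
At 1.591: 20.1 × 1.591⁶ = 326.000pt
Difference: 326.000 − 228.952 = 97.048pt

97.0pt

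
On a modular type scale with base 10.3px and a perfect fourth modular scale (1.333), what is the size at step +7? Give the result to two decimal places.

10.3 × 1.333⁷ = 10.3 × 7.47844 ≈ 77.03

77.03px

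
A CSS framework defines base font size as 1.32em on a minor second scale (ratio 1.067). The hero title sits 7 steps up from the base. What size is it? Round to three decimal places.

2.078em

1.32 × 1.067⁷ = 1.32 × 1.57453 ≈ 2.078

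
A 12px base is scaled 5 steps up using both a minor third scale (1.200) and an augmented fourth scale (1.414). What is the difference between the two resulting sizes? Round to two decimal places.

Minor third: 12.0 × 1.200⁵ = 29.8598px
Augmented fourth: 12.0 × 1.414⁵ = 67.8310px
Difference: 67.8310 − 29.8598 = 37.9712px

37.97px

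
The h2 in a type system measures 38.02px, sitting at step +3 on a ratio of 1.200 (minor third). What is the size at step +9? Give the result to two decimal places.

Moving from step +3 to step +9 is 6 steps up, so multiply by r⁶.
38.02 × 1.200⁶ = 38.02 × 2.98598 ≈ 113.527

113.53px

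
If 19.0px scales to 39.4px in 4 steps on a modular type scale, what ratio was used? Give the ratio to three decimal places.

1.200

r⁴ = 39.4 / 19.0, so r = (39.4/19.0)^(1/4).
r = 2.0737^(1/4) ≈ 1.2000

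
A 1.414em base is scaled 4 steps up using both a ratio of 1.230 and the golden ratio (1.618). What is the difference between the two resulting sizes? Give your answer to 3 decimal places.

6.454em

At 1.230: 1.414 × 1.230⁴ = 3.23646em
Golden ratio: 1.414 × 1.618⁴ = 9.69089em
Difference: 9.69089 − 3.23646 = 6.45443em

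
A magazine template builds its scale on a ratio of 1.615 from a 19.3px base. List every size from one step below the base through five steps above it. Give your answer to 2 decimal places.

11.95px, 19.30px, 31.17px, 50.34px, 81.30px, 131.29px, 212.04px

Step -1: 19.3 ÷ 1.615 = 11.95
Step 0: 19.3px
Step 1: 19.3 × 1.615 = 31.17
Step 2: 19.3 × 1.615² = 50.34
Step 3: 19.3 × 1.615³ = 81.30
Step 4: 19.3 × 1.615⁴ = 131.29
Step 5: 19.3 × 1.615⁵ = 212.04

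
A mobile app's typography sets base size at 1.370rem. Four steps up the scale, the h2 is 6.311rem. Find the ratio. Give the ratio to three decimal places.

r⁴ = 6.311 / 1.370, so r = (6.311/1.370)^(1/4).
r = 4.6066^(1/4) ≈ 1.4650

1.465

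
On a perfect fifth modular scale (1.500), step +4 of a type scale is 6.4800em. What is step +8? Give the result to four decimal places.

32.8050em

The gap is 8 − (4) = 4 steps, so the factor is 1.500^4.
6.4800 × 1.500⁴ = 6.4800 × 5.06250 ≈ 32.8050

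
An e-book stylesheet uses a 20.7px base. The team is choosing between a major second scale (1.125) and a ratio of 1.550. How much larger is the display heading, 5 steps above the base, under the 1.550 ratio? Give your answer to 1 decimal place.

147.9px

Major second: 20.7 × 1.125⁵ = 37.302px
At 1.550: 20.7 × 1.550⁵ = 185.195px
Difference: 185.195 − 37.302 = 147.893px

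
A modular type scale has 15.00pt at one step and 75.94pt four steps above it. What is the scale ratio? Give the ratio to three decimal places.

1.500

The ratio satisfies 15.00 × r⁴ = 75.94, so r = (75.94 / 15.00)^(1/4).
r = 5.0627^(1/4) ≈ 1.5000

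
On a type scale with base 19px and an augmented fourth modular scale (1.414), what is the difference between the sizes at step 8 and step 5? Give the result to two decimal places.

196.23px

Step 5: 19.0 × 1.414⁵ = 107.3991px
Step 8: 19.0 × 1.414⁸ = 303.6329px
Difference: 303.6329 − 107.3991 = 196.2338px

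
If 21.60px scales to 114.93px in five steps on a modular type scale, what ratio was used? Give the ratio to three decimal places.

The ratio satisfies 21.60 × r⁵ = 114.93, so r = (114.93 / 21.60)^(1/5).
r = 5.3208^(1/5) ≈ 1.3970

1.397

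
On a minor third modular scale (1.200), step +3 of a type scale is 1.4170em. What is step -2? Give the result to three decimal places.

1.4170 ÷ 1.200⁵ = 1.4170 ÷ 2.48832 ≈ 0.569

0.569em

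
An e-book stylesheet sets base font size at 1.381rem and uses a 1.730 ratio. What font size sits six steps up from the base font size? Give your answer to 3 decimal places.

A modular type scale is a geometric sequence: sizeₙ = base × rⁿ.
1.381 × 1.730⁶ = 1.381 × 26.80875 ≈ 37.023

37.023rem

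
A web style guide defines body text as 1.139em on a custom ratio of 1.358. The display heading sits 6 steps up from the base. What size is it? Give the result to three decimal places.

Every step multiplies by the scale ratio.
1.139 × 1.358⁶ = 1.139 × 6.27189 ≈ 7.144

7.144em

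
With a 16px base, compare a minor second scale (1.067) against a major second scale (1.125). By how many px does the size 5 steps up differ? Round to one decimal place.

Minor second: 16.0 × 1.067⁵ = 22.128px
Major second: 16.0 × 1.125⁵ = 28.833px
Difference: 28.833 − 22.128 = 6.705px

6.7px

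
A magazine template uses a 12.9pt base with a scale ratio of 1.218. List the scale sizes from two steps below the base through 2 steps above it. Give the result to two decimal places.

8.70pt, 10.59pt, 12.90pt, 15.71pt, 19.14pt

Step -2: 12.9 ÷ 1.218² = 8.70
Step -1: 12.9 ÷ 1.218 = 10.59
Step 0: 12.9pt
Step 1: 12.9 × 1.218 = 15.71
Step 2: 12.9 × 1.218² = 19.14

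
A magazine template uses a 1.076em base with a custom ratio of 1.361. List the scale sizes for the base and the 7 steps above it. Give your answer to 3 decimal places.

1.076em, 1.464em, 1.993em, 2.713em, 3.692em, 5.025em, 6.839em, 9.307em

Step 0: 1.076em
Step 1: 1.076 × 1.361 = 1.464
Step 2: 1.076 × 1.361² = 1.993
Step 3: 1.076 × 1.361³ = 2.713
Step 4: 1.076 × 1.361⁴ = 3.692
Step 5: 1.076 × 1.361⁵ = 5.025
Step 6: 1.076 × 1.361⁶ = 6.839
Step 7: 1.076 × 1.361⁷ = 9.307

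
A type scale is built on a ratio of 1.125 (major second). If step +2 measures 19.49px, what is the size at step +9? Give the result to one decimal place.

Moving from step +2 to step +9 is 7 steps up, so multiply by r⁷.
19.49 × 1.125⁷ = 19.49 × 2.28070 ≈ 44.451

44.5px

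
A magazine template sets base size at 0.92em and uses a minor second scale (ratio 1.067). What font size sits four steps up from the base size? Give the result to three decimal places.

1.192em

0.92 × 1.067⁴ = 0.92 × 1.29616 ≈ 1.192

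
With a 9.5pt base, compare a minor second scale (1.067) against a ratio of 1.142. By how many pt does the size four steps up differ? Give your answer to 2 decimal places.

3.84pt

Minor second: 9.5 × 1.067⁴ = 12.3135pt
At 1.142: 9.5 × 1.142⁴ = 16.1580pt
Difference: 16.1580 − 12.3135 = 3.8445pt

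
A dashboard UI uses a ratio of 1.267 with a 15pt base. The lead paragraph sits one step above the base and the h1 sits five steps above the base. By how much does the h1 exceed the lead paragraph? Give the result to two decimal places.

29.97pt

Step 1: 15.0 × 1.267 = 19.0050pt
Step 5: 15.0 × 1.267⁵ = 48.9750pt
Difference: 48.9750 − 19.0050 = 29.9700pt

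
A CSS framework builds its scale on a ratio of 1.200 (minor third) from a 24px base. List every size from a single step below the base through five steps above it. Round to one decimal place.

20.0px, 24.0px, 28.8px, 34.6px, 41.5px, 49.8px, 59.7px

Step -1: 24.0 ÷ 1.200 = 20.0
Step 0: 24px
Step 1: 24.0 × 1.200 = 28.8
Step 2: 24.0 × 1.200² = 34.6
Step 3: 24.0 × 1.200³ = 41.5
Step 4: 24.0 × 1.200⁴ = 49.8
Step 5: 24.0 × 1.200⁵ = 59.7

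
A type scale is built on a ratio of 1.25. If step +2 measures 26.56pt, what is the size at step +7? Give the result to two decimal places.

The gap is 7 − (2) = 5 steps, so the factor is 1.25^5.
26.56 × 1.25⁵ = 26.56 × 3.05176 ≈ 81.055

81.05pt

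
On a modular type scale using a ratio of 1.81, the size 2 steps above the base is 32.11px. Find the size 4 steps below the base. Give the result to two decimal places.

32.11 ÷ 1.81⁶ = 32.11 ÷ 35.16183 ≈ 0.913

0.91px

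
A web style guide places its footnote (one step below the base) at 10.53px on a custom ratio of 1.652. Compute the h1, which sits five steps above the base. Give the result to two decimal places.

214.04px

10.53 × 1.652⁶ = 10.53 × 20.32639 ≈ 214.037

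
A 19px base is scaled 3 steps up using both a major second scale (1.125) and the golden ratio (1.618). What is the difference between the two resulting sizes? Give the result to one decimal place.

53.4px

Major second: 19.0 × 1.125³ = 27.053px
Golden ratio: 19.0 × 1.618³ = 80.480px
Difference: 80.480 − 27.053 = 53.427px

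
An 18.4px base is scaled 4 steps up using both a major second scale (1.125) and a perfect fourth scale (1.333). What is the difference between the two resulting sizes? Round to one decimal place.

Major second: 18.4 × 1.125⁴ = 29.473px
Perfect fourth: 18.4 × 1.333⁴ = 58.095px
Difference: 58.095 − 29.473 = 28.622px

28.6px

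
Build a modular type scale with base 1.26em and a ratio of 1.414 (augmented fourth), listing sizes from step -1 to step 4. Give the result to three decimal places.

Step -1: 1.26 ÷ 1.414 = 0.891
Step 0: 1.26em
Step 1: 1.26 × 1.414 = 1.782
Step 2: 1.26 × 1.414² = 2.519
Step 3: 1.26 × 1.414³ = 3.562
Step 4: 1.26 × 1.414⁴ = 5.037

0.891em, 1.260em, 1.782em, 2.519em, 3.562em, 5.037em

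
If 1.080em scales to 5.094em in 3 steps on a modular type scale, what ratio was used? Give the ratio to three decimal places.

1.677

The ratio satisfies 1.080 × r³ = 5.094, so r = (5.094 / 1.080)^(1/3).
r = 4.7167^(1/3) ≈ 1.6770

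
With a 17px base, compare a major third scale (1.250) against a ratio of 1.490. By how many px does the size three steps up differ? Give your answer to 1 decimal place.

23.0px

Major third: 17.0 × 1.250³ = 33.203px
At 1.490: 17.0 × 1.490³ = 56.235px
Difference: 56.235 − 33.203 = 23.032px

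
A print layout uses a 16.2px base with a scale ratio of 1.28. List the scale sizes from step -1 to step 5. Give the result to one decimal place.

12.7px, 16.2px, 20.7px, 26.5px, 34.0px, 43.5px, 55.7px

Step -1: 16.2 ÷ 1.28 = 12.7
Step 0: 16.2px
Step 1: 16.2 × 1.28 = 20.7
Step 2: 16.2 × 1.28² = 26.5
Step 3: 16.2 × 1.28³ = 34.0
Step 4: 16.2 × 1.28⁴ = 43.5
Step 5: 16.2 × 1.28⁵ = 55.7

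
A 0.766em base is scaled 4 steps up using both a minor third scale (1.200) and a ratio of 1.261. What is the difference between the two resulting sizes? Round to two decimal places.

0.35em

Minor third: 0.766 × 1.200⁴ = 1.5884em
At 1.261: 0.766 × 1.261⁴ = 1.9368em
Difference: 1.9368 − 1.5884 = 0.3484em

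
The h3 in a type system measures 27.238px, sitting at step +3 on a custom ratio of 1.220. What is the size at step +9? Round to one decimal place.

89.8px

27.238 × 1.220⁶ = 27.238 × 3.29730 ≈ 89.812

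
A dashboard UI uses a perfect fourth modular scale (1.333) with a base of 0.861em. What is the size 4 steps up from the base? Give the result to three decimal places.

0.861 × 1.333⁴ = 0.861 × 3.15733 ≈ 2.718

2.718em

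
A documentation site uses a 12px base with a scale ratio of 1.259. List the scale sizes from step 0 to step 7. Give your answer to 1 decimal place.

12.0px, 15.1px, 19.0px, 23.9px, 30.1px, 38.0px, 47.8px, 60.2px

Step 0: 12px
Step 1: 12.0 × 1.259 = 15.1
Step 2: 12.0 × 1.259² = 19.0
Step 3: 12.0 × 1.259³ = 23.9
Step 4: 12.0 × 1.259⁴ = 30.1
Step 5: 12.0 × 1.259⁵ = 38.0
Step 6: 12.0 × 1.259⁶ = 47.8
Step 7: 12.0 × 1.259⁷ = 60.2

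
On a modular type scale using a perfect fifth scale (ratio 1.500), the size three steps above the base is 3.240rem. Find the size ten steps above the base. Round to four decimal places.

55.3584rem

The gap is 10 − (3) = 7 steps, so the factor is 1.500^7.
3.240 × 1.500⁷ = 3.240 × 17.08594 ≈ 55.3584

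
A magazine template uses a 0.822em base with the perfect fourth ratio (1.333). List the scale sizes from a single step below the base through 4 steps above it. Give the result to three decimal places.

0.617em, 0.822em, 1.096em, 1.461em, 1.947em, 2.595em

Step -1: 0.822 ÷ 1.333 = 0.617
Step 0: 0.822em
Step 1: 0.822 × 1.333 = 1.096
Step 2: 0.822 × 1.333² = 1.461
Step 3: 0.822 × 1.333³ = 1.947
Step 4: 0.822 × 1.333⁴ = 2.595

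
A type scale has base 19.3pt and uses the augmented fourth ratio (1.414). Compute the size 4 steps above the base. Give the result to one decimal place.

77.2pt

19.3 × 1.414⁴ = 19.3 × 3.99758 ≈ 77.15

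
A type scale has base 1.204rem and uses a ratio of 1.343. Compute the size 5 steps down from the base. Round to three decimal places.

0.276rem

Each step on a modular scale multiplies by the ratio, so the size n steps from the base is base × ratioⁿ.
1.204 ÷ 1.343⁵ = 1.204 ÷ 4.36898 ≈ 0.276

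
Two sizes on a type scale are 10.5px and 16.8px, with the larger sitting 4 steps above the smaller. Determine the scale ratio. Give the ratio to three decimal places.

1.125

r⁴ = 16.8 / 10.5, so r = (16.8/10.5)^(1/4).
r = 1.6000^(1/4) ≈ 1.1247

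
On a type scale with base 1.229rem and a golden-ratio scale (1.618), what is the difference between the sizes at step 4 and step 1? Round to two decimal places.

6.43rem

Step 1: 1.229 × 1.618 = 1.9885rem
Step 4: 1.229 × 1.618⁴ = 8.4230rem
Difference: 8.4230 − 1.9885 = 6.4345rem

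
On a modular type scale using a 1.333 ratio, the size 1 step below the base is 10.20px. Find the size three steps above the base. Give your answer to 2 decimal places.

10.20 × 1.333⁴ = 10.20 × 3.15733 ≈ 32.205

32.20px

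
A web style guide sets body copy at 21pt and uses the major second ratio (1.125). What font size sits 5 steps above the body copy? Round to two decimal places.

37.84pt

21.0 × 1.125⁵ = 21.0 × 1.80203 ≈ 37.84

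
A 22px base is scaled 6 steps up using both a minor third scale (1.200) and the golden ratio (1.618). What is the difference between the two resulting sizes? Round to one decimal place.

329.0px

Minor third: 22.0 × 1.200⁶ = 65.692px
Golden ratio: 22.0 × 1.618⁶ = 394.724px
Difference: 394.724 − 65.692 = 329.032px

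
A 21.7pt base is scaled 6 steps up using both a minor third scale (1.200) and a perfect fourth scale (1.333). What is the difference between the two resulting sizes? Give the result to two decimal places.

Minor third: 21.7 × 1.200⁶ = 64.7959pt
Perfect fourth: 21.7 × 1.333⁶ = 121.7421pt
Difference: 121.7421 − 64.7959 = 56.9462pt

56.95pt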